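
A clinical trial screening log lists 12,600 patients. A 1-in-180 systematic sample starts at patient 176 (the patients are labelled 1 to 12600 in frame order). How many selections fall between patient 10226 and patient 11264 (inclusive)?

k = 180
First selection ≥ 10226: 176 + ⌈(10226−176)/180⌉·180 = 176 + 56×180 = 10256
Last selection ≤ 11264: 176 + ⌊(11264−176)/180⌋·180 = 176 + 61×180 = 11156
Count = 61 − 56 + 1 = 6

6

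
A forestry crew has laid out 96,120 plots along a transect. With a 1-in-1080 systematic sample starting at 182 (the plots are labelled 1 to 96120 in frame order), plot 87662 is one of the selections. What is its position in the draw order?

k = 1080
position = (87662 − 182)/1080 + 1 = 87480/1080 + 1 = 81 + 1 = 82

82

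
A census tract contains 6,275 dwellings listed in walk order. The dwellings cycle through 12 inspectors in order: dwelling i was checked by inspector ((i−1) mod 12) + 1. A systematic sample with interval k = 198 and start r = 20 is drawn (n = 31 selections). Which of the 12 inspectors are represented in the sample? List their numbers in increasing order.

Consecutive selections differ by k = 198, so their inspector numbers differ by 198 mod 12 = 6.
gcd(198, 12) = 6, so the sample visits 12/6 = 2 distinct residues mod 12.
Start 20 is inspector 8; the inspectors hit are 2, 8.

2, 8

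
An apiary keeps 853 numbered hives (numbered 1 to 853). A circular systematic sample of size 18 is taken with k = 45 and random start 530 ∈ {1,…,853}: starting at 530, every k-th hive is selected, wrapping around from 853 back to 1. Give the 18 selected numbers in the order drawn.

530, 575, 620, 665, 710, 755, 800, 845, 37, 82, 127, 172, 217, 262, 307, 352, 397, 442

Selection 1: 530
Selection 2: 530 + 45 = 575
Selection 3: 575 + 45 = 620
Selection 4: 620 + 45 = 665
Selection 5: 665 + 45 = 710
Selection 6: 710 + 45 = 755
Selection 7: 755 + 45 = 800
Selection 8: 800 + 45 = 845
Selection 9: 845 + 45 = 890 → 890 − 853 = 37
Selection 10: 37 + 45 = 82
Selection 11: 82 + 45 = 127
Selection 12: 127 + 45 = 172
Selection 13: 172 + 45 = 217
Selection 14: 217 + 45 = 262
Selection 15: 262 + 45 = 307
Selection 16: 307 + 45 = 352
Selection 17: 352 + 45 = 397
Selection 18: 397 + 45 = 442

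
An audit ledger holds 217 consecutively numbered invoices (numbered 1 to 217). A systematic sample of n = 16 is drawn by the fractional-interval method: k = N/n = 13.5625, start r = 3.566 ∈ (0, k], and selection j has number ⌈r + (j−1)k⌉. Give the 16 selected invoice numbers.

4, 18, 31, 45, 58, 72, 85, 99, 113, 126, 140, 153, 167, 180, 194, 208

j=1: r + 0k = 3.566 → ⌈·⌉ = 4
j=2: r + 1k = 17.1285 → ⌈·⌉ = 18
j=3: r + 2k = 30.691 → ⌈·⌉ = 31
j=4: r + 3k = 44.2535 → ⌈·⌉ = 45
j=5: r + 4k = 57.816 → ⌈·⌉ = 58
j=6: r + 5k = 71.3785 → ⌈·⌉ = 72
j=7: r + 6k = 84.941 → ⌈·⌉ = 85
j=8: r + 7k = 98.5035 → ⌈·⌉ = 99
j=9: r + 8k = 112.066 → ⌈·⌉ = 113
j=10: r + 9k = 125.6285 → ⌈·⌉ = 126
j=11: r + 10k = 139.191 → ⌈·⌉ = 140
j=12: r + 11k = 152.7535 → ⌈·⌉ = 153
j=13: r + 12k = 166.316 → ⌈·⌉ = 167
j=14: r + 13k = 179.8785 → ⌈·⌉ = 180
j=15: r + 14k = 193.441 → ⌈·⌉ = 194
j=16: r + 15k = 207.0035 → ⌈·⌉ = 208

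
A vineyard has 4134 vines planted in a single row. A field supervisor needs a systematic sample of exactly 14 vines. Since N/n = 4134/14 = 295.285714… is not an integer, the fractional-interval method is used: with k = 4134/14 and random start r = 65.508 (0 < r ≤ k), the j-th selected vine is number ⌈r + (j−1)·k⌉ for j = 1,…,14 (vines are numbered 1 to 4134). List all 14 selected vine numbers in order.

j=1: r + 0k = 65.508 → ⌈·⌉ = 66
j=2: r + 1k = 360.793714… → ⌈·⌉ = 361
j=3: r + 2k = 656.079428… → ⌈·⌉ = 657
j=4: r + 3k = 951.365142… → ⌈·⌉ = 952
j=5: r + 4k = 1246.650857… → ⌈·⌉ = 1247
j=6: r + 5k = 1541.936571… → ⌈·⌉ = 1542
j=7: r + 6k = 1837.222285… → ⌈·⌉ = 1838
j=8: r + 7k = 2132.508 → ⌈·⌉ = 2133
j=9: r + 8k = 2427.793714… → ⌈·⌉ = 2428
j=10: r + 9k = 2723.079428… → ⌈·⌉ = 2724
j=11: r + 10k = 3018.365142… → ⌈·⌉ = 3019
j=12: r + 11k = 3313.650857… → ⌈·⌉ = 3314
j=13: r + 12k = 3608.936571… → ⌈·⌉ = 3609
j=14: r + 13k = 3904.222285… → ⌈·⌉ = 3905

66, 361, 657, 952, 1247, 1542, 1838, 2133, 2428, 2724, 3019, 3314, 3609, 3905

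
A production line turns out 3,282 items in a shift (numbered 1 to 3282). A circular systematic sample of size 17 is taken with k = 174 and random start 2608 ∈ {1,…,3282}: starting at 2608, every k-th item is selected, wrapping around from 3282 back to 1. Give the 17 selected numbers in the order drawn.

Selection 1: 2608
Selection 2: 2608 + 174 = 2782
Selection 3: 2782 + 174 = 2956
Selection 4: 2956 + 174 = 3130
Selection 5: 3130 + 174 = 3304 → 3304 − 3282 = 22
Selection 6: 22 + 174 = 196
Selection 7: 196 + 174 = 370
Selection 8: 370 + 174 = 544
Selection 9: 544 + 174 = 718
Selection 10: 718 + 174 = 892
Selection 11: 892 + 174 = 1066
Selection 12: 1066 + 174 = 1240
Selection 13: 1240 + 174 = 1414
Selection 14: 1414 + 174 = 1588
Selection 15: 1588 + 174 = 1762
Selection 16: 1762 + 174 = 1936
Selection 17: 1936 + 174 = 2110

2608, 2782, 2956, 3130, 22, 196, 370, 544, 718, 892, 1066, 1240, 1414, 1588, 1762, 1936, 2110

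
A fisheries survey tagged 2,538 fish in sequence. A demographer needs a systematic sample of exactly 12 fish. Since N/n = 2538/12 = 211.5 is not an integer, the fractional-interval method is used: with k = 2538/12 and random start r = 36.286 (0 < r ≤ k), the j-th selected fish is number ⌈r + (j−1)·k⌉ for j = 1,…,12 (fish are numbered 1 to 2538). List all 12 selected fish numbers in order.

j=1: r + 0k = 36.286 → ⌈·⌉ = 37
j=2: r + 1k = 247.786 → ⌈·⌉ = 248
j=3: r + 2k = 459.286 → ⌈·⌉ = 460
j=4: r + 3k = 670.786 → ⌈·⌉ = 671
j=5: r + 4k = 882.286 → ⌈·⌉ = 883
j=6: r + 5k = 1093.786 → ⌈·⌉ = 1094
j=7: r + 6k = 1305.286 → ⌈·⌉ = 1306
j=8: r + 7k = 1516.786 → ⌈·⌉ = 1517
j=9: r + 8k = 1728.286 → ⌈·⌉ = 1729
j=10: r + 9k = 1939.786 → ⌈·⌉ = 1940
j=11: r + 10k = 2151.286 → ⌈·⌉ = 2152
j=12: r + 11k = 2362.786 → ⌈·⌉ = 2363

37, 248, 460, 671, 883, 1094, 1306, 1517, 1729, 1940, 2152, 2363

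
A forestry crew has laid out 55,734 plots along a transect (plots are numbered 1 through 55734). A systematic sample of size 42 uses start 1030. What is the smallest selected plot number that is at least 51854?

52783

k = 55734/42 = 1327
Steps past start: ⌈(51854 − 1030)/1327⌉ = ⌈50824/1327⌉ = 39
Selected plot: 1030 + 39×1327 = 52783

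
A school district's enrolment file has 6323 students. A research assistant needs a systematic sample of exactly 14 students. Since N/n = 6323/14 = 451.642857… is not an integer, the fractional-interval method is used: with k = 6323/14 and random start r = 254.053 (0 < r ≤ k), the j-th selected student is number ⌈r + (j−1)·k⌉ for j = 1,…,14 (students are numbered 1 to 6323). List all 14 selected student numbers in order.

j=1: r + 0k = 254.053 → ⌈·⌉ = 255
j=2: r + 1k = 705.695857… → ⌈·⌉ = 706
j=3: r + 2k = 1157.338714… → ⌈·⌉ = 1158
j=4: r + 3k = 1608.981571… → ⌈·⌉ = 1609
j=5: r + 4k = 2060.624428… → ⌈·⌉ = 2061
j=6: r + 5k = 2512.267285… → ⌈·⌉ = 2513
j=7: r + 6k = 2963.910142… → ⌈·⌉ = 2964
j=8: r + 7k = 3415.553 → ⌈·⌉ = 3416
j=9: r + 8k = 3867.195857… → ⌈·⌉ = 3868
j=10: r + 9k = 4318.838714… → ⌈·⌉ = 4319
j=11: r + 10k = 4770.481571… → ⌈·⌉ = 4771
j=12: r + 11k = 5222.124428… → ⌈·⌉ = 5223
j=13: r + 12k = 5673.767285… → ⌈·⌉ = 5674
j=14: r + 13k = 6125.410142… → ⌈·⌉ = 6126

255, 706, 1158, 1609, 2061, 2513, 2964, 3416, 3868, 4319, 4771, 5223, 5674, 6126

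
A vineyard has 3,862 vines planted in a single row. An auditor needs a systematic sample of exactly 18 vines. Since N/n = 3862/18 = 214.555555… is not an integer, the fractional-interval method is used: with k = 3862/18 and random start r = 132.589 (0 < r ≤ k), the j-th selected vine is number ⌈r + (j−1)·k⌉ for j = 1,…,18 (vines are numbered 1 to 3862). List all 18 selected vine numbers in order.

j=1: r + 0k = 132.589 → ⌈·⌉ = 133
j=2: r + 1k = 347.144555… → ⌈·⌉ = 348
j=3: r + 2k = 561.700111… → ⌈·⌉ = 562
j=4: r + 3k = 776.255666… → ⌈·⌉ = 777
j=5: r + 4k = 990.811222… → ⌈·⌉ = 991
j=6: r + 5k = 1205.366777… → ⌈·⌉ = 1206
j=7: r + 6k = 1419.922333… → ⌈·⌉ = 1420
j=8: r + 7k = 1634.477888… → ⌈·⌉ = 1635
j=9: r + 8k = 1849.033444… → ⌈·⌉ = 1850
j=10: r + 9k = 2063.589 → ⌈·⌉ = 2064
j=11: r + 10k = 2278.144555… → ⌈·⌉ = 2279
j=12: r + 11k = 2492.700111… → ⌈·⌉ = 2493
j=13: r + 12k = 2707.255666… → ⌈·⌉ = 2708
j=14: r + 13k = 2921.811222… → ⌈·⌉ = 2922
j=15: r + 14k = 3136.366777… → ⌈·⌉ = 3137
j=16: r + 15k = 3350.922333… → ⌈·⌉ = 3351
j=17: r + 16k = 3565.477888… → ⌈·⌉ = 3566
j=18: r + 17k = 3780.033444… → ⌈·⌉ = 3781

133, 348, 562, 777, 991, 1206, 1420, 1635, 1850, 2064, 2279, 2493, 2708, 2922, 3137, 3351, 3566, 3781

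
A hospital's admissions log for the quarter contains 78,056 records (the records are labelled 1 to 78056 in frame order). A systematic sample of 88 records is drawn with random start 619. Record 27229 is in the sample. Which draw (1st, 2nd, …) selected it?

31

k = 78056/88 = 887
position = (27229 − 619)/887 + 1 = 26610/887 + 1 = 30 + 1 = 31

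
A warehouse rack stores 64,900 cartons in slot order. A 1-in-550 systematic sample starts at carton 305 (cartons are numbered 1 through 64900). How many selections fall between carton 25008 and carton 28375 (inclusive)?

7

k = 550
First selection ≥ 25008: 305 + ⌈(25008−305)/550⌉·550 = 305 + 45×550 = 25055
Last selection ≤ 28375: 305 + ⌊(28375−305)/550⌋·550 = 305 + 51×550 = 28355
Count = 51 − 45 + 1 = 7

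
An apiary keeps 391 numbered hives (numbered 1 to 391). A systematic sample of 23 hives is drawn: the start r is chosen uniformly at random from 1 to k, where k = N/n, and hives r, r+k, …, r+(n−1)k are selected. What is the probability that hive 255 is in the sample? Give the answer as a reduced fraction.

k = 391/23 = 17.
Hive 255 is selected iff r ≡ 255 (mod 17); exactly one such r in {1,…,17}.
Inclusion probability = 1/17.

1/17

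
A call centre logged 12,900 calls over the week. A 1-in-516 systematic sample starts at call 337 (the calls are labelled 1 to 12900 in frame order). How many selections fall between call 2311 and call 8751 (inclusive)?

13

k = 516
First selection ≥ 2311: 337 + ⌈(2311−337)/516⌉·516 = 337 + 4×516 = 2401
Last selection ≤ 8751: 337 + ⌊(8751−337)/516⌋·516 = 337 + 16×516 = 8593
Count = 16 − 4 + 1 = 13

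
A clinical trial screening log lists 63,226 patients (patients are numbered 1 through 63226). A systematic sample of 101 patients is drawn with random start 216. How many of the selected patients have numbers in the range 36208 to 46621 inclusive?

k = 63226/101 = 626
First selection ≥ 36208: 216 + ⌈(36208−216)/626⌉·626 = 216 + 58×626 = 36524
Last selection ≤ 46621: 216 + ⌊(46621−216)/626⌋·626 = 216 + 74×626 = 46540
Count = 74 − 58 + 1 = 17

17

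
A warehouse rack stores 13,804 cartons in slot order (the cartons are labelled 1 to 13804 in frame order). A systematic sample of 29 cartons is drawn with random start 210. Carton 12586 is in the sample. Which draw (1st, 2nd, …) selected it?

k = 13804/29 = 476
position = (12586 − 210)/476 + 1 = 12376/476 + 1 = 26 + 1 = 27

27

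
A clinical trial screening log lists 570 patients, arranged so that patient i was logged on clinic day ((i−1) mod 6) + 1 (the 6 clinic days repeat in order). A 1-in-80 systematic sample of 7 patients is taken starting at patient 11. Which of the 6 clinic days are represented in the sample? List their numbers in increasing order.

1, 3, 5

Consecutive selections differ by k = 80, so their clinic day numbers differ by 80 mod 6 = 2.
gcd(80, 6) = 2, so the sample visits 6/2 = 3 distinct residues mod 6.
Start 11 is clinic day 5; the clinic days hit are 1, 3, 5.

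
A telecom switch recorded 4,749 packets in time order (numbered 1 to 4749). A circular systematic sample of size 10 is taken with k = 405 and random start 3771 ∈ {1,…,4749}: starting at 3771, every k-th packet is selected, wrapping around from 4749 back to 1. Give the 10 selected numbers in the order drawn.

Selection 1: 3771
Selection 2: 3771 + 405 = 4176
Selection 3: 4176 + 405 = 4581
Selection 4: 4581 + 405 = 4986 → 4986 − 4749 = 237
Selection 5: 237 + 405 = 642
Selection 6: 642 + 405 = 1047
Selection 7: 1047 + 405 = 1452
Selection 8: 1452 + 405 = 1857
Selection 9: 1857 + 405 = 2262
Selection 10: 2262 + 405 = 2667

3771, 4176, 4581, 237, 642, 1047, 1452, 1857, 2262, 2667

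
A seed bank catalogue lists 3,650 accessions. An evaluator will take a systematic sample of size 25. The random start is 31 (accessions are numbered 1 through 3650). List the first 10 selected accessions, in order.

k = N/n = 3650/25 = 146
accession 1: 31
accession 2: 31 + 146 = 177
accession 3: 177 + 146 = 323
accession 4: 323 + 146 = 469
accession 5: 469 + 146 = 615
accession 6: 615 + 146 = 761
accession 7: 761 + 146 = 907
accession 8: 907 + 146 = 1053
accession 9: 1053 + 146 = 1199
accession 10: 1199 + 146 = 1345

31, 177, 323, 469, 615, 761, 907, 1053, 1199, 1345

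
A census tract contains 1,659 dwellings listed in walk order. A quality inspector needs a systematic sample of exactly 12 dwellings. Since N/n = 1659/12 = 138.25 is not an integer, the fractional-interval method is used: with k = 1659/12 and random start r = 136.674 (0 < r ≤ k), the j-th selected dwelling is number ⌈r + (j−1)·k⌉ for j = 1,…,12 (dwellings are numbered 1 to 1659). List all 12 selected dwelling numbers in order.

137, 275, 414, 552, 690, 828, 967, 1105, 1243, 1381, 1520, 1658

j=1: r + 0k = 136.674 → ⌈·⌉ = 137
j=2: r + 1k = 274.924 → ⌈·⌉ = 275
j=3: r + 2k = 413.174 → ⌈·⌉ = 414
j=4: r + 3k = 551.424 → ⌈·⌉ = 552
j=5: r + 4k = 689.674 → ⌈·⌉ = 690
j=6: r + 5k = 827.924 → ⌈·⌉ = 828
j=7: r + 6k = 966.174 → ⌈·⌉ = 967
j=8: r + 7k = 1104.424 → ⌈·⌉ = 1105
j=9: r + 8k = 1242.674 → ⌈·⌉ = 1243
j=10: r + 9k = 1380.924 → ⌈·⌉ = 1381
j=11: r + 10k = 1519.174 → ⌈·⌉ = 1520
j=12: r + 11k = 1657.424 → ⌈·⌉ = 1658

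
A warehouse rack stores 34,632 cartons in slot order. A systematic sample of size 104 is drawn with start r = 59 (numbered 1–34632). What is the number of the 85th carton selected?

28031

k = 34632/104 = 333
85th selection = r + (85−1)·k = 59 + 84×333 = 59 + 27972 = 28031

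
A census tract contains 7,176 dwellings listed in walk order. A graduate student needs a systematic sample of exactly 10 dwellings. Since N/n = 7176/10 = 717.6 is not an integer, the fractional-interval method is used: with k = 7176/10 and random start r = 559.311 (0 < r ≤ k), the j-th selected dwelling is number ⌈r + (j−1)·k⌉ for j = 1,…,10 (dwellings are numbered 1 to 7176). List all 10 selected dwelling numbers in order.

560, 1277, 1995, 2713, 3430, 4148, 4865, 5583, 6301, 7018

j=1: r + 0k = 559.311 → ⌈·⌉ = 560
j=2: r + 1k = 1276.911 → ⌈·⌉ = 1277
j=3: r + 2k = 1994.511 → ⌈·⌉ = 1995
j=4: r + 3k = 2712.111 → ⌈·⌉ = 2713
j=5: r + 4k = 3429.711 → ⌈·⌉ = 3430
j=6: r + 5k = 4147.311 → ⌈·⌉ = 4148
j=7: r + 6k = 4864.911 → ⌈·⌉ = 4865
j=8: r + 7k = 5582.511 → ⌈·⌉ = 5583
j=9: r + 8k = 6300.111 → ⌈·⌉ = 6301
j=10: r + 9k = 7017.711 → ⌈·⌉ = 7018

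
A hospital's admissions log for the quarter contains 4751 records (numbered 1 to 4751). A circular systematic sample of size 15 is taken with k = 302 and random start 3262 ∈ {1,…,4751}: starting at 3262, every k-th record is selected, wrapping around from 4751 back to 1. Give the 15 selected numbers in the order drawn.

3262, 3564, 3866, 4168, 4470, 21, 323, 625, 927, 1229, 1531, 1833, 2135, 2437, 2739

Selection 1: 3262
Selection 2: 3262 + 302 = 3564
Selection 3: 3564 + 302 = 3866
Selection 4: 3866 + 302 = 4168
Selection 5: 4168 + 302 = 4470
Selection 6: 4470 + 302 = 4772 → 4772 − 4751 = 21
Selection 7: 21 + 302 = 323
Selection 8: 323 + 302 = 625
Selection 9: 625 + 302 = 927
Selection 10: 927 + 302 = 1229
Selection 11: 1229 + 302 = 1531
Selection 12: 1531 + 302 = 1833
Selection 13: 1833 + 302 = 2135
Selection 14: 2135 + 302 = 2437
Selection 15: 2437 + 302 = 2739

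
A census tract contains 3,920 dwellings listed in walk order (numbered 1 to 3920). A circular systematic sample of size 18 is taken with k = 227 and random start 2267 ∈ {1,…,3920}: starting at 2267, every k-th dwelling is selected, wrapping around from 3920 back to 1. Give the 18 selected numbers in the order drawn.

Selection 1: 2267
Selection 2: 2267 + 227 = 2494
Selection 3: 2494 + 227 = 2721
Selection 4: 2721 + 227 = 2948
Selection 5: 2948 + 227 = 3175
Selection 6: 3175 + 227 = 3402
Selection 7: 3402 + 227 = 3629
Selection 8: 3629 + 227 = 3856
Selection 9: 3856 + 227 = 4083 → 4083 − 3920 = 163
Selection 10: 163 + 227 = 390
Selection 11: 390 + 227 = 617
Selection 12: 617 + 227 = 844
Selection 13: 844 + 227 = 1071
Selection 14: 1071 + 227 = 1298
Selection 15: 1298 + 227 = 1525
Selection 16: 1525 + 227 = 1752
Selection 17: 1752 + 227 = 1979
Selection 18: 1979 + 227 = 2206

2267, 2494, 2721, 2948, 3175, 3402, 3629, 3856, 163, 390, 617, 844, 1071, 1298, 1525, 1752, 1979, 2206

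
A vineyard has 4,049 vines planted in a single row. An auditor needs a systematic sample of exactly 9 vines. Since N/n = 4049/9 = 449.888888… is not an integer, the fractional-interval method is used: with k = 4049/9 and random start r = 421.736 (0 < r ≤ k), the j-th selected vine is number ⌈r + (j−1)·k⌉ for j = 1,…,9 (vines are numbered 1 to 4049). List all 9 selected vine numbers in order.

j=1: r + 0k = 421.736 → ⌈·⌉ = 422
j=2: r + 1k = 871.624888… → ⌈·⌉ = 872
j=3: r + 2k = 1321.513777… → ⌈·⌉ = 1322
j=4: r + 3k = 1771.402666… → ⌈·⌉ = 1772
j=5: r + 4k = 2221.291555… → ⌈·⌉ = 2222
j=6: r + 5k = 2671.180444… → ⌈·⌉ = 2672
j=7: r + 6k = 3121.069333… → ⌈·⌉ = 3122
j=8: r + 7k = 3570.958222… → ⌈·⌉ = 3571
j=9: r + 8k = 4020.847111… → ⌈·⌉ = 4021

422, 872, 1322, 1772, 2222, 2672, 3122, 3571, 4021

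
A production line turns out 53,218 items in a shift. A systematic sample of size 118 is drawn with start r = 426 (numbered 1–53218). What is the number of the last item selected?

k = 53218/118 = 451
118th selection = r + (118−1)·k = 426 + 117×451 = 426 + 52767 = 53193

53193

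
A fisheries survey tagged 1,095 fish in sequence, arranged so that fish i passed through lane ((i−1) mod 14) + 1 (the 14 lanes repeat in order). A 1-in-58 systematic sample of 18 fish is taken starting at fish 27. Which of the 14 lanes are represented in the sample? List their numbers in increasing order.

1, 3, 5, 7, 9, 11, 13

Consecutive selections differ by k = 58, so their lane numbers differ by 58 mod 14 = 2.
gcd(58, 14) = 2, so the sample visits 14/2 = 7 distinct residues mod 14.
Start 27 is lane 13; the lanes hit are 1, 3, 5, 7, 9, 11, 13.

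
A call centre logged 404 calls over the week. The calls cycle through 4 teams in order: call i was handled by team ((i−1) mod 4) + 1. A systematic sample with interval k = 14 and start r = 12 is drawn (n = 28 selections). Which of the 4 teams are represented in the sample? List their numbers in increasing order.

Consecutive selections differ by k = 14, so their team numbers differ by 14 mod 4 = 2.
gcd(14, 4) = 2, so the sample visits 4/2 = 2 distinct residues mod 4.
Start 12 is team 4; the teams hit are 2, 4.

2, 4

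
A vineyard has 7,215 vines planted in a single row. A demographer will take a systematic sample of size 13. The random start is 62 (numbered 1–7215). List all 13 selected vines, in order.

62, 617, 1172, 1727, 2282, 2837, 3392, 3947, 4502, 5057, 5612, 6167, 6722

k = N/n = 7215/13 = 555
vine 1: 62
vine 2: 62 + 555 = 617
vine 3: 617 + 555 = 1172
vine 4: 1172 + 555 = 1727
vine 5: 1727 + 555 = 2282
vine 6: 2282 + 555 = 2837
vine 7: 2837 + 555 = 3392
vine 8: 3392 + 555 = 3947
vine 9: 3947 + 555 = 4502
vine 10: 4502 + 555 = 5057
vine 11: 5057 + 555 = 5612
vine 12: 5612 + 555 = 6167
vine 13: 6167 + 555 = 6722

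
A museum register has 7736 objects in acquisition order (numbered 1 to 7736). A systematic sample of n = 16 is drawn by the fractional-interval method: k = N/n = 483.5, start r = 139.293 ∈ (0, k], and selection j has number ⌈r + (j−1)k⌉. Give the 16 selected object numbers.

140, 623, 1107, 1590, 2074, 2557, 3041, 3524, 4008, 4491, 4975, 5458, 5942, 6425, 6909, 7392

j=1: r + 0k = 139.293 → ⌈·⌉ = 140
j=2: r + 1k = 622.793 → ⌈·⌉ = 623
j=3: r + 2k = 1106.293 → ⌈·⌉ = 1107
j=4: r + 3k = 1589.793 → ⌈·⌉ = 1590
j=5: r + 4k = 2073.293 → ⌈·⌉ = 2074
j=6: r + 5k = 2556.793 → ⌈·⌉ = 2557
j=7: r + 6k = 3040.293 → ⌈·⌉ = 3041
j=8: r + 7k = 3523.793 → ⌈·⌉ = 3524
j=9: r + 8k = 4007.293 → ⌈·⌉ = 4008
j=10: r + 9k = 4490.793 → ⌈·⌉ = 4491
j=11: r + 10k = 4974.293 → ⌈·⌉ = 4975
j=12: r + 11k = 5457.793 → ⌈·⌉ = 5458
j=13: r + 12k = 5941.293 → ⌈·⌉ = 5942
j=14: r + 13k = 6424.793 → ⌈·⌉ = 6425
j=15: r + 14k = 6908.293 → ⌈·⌉ = 6909
j=16: r + 15k = 7391.793 → ⌈·⌉ = 7392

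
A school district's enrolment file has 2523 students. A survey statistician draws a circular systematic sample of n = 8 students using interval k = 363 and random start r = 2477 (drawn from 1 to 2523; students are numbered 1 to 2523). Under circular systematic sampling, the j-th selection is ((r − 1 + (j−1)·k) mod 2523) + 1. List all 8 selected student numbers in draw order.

Selection 1: 2477
Selection 2: 2477 + 363 = 2840 → 2840 − 2523 = 317
Selection 3: 317 + 363 = 680
Selection 4: 680 + 363 = 1043
Selection 5: 1043 + 363 = 1406
Selection 6: 1406 + 363 = 1769
Selection 7: 1769 + 363 = 2132
Selection 8: 2132 + 363 = 2495

2477, 317, 680, 1043, 1406, 1769, 2132, 2495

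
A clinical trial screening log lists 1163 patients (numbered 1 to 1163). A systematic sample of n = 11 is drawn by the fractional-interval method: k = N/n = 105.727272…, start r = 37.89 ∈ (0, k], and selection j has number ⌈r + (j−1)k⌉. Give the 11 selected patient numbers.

j=1: r + 0k = 37.89 → ⌈·⌉ = 38
j=2: r + 1k = 143.617272… → ⌈·⌉ = 144
j=3: r + 2k = 249.344545… → ⌈·⌉ = 250
j=4: r + 3k = 355.071818… → ⌈·⌉ = 356
j=5: r + 4k = 460.799090… → ⌈·⌉ = 461
j=6: r + 5k = 566.526363… → ⌈·⌉ = 567
j=7: r + 6k = 672.253636… → ⌈·⌉ = 673
j=8: r + 7k = 777.980909… → ⌈·⌉ = 778
j=9: r + 8k = 883.708181… → ⌈·⌉ = 884
j=10: r + 9k = 989.435454… → ⌈·⌉ = 990
j=11: r + 10k = 1095.162727… → ⌈·⌉ = 1096

38, 144, 250, 356, 461, 567, 673, 778, 884, 990, 1096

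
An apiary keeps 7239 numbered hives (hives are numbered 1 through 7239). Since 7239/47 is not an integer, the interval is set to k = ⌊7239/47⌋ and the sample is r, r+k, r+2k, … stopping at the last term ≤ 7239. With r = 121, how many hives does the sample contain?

k = ⌊7239/47⌋ = 154
Achieved size = ⌊(7239 − 121)/154⌋ + 1 = ⌊7118/154⌋ + 1 = 46 + 1 = 47
(last selection: 121 + 46×154 = 7205 ≤ 7239; next would be 7359 > 7239)

47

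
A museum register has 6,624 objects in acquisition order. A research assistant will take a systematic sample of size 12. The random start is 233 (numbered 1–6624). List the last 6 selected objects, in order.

k = N/n = 6624/12 = 552
7th selection = 233 + 6×552 = 3545
8th: 3545 + 552 = 4097
9th: 4097 + 552 = 4649
10th: 4649 + 552 = 5201
11th: 5201 + 552 = 5753
12th: 5753 + 552 = 6305

3545, 4097, 4649, 5201, 5753, 6305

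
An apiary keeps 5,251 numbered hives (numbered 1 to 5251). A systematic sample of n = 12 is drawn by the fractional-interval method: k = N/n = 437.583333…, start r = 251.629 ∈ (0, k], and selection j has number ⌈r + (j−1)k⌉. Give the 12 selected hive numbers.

252, 690, 1127, 1565, 2002, 2440, 2878, 3315, 3753, 4190, 4628, 5066

j=1: r + 0k = 251.629 → ⌈·⌉ = 252
j=2: r + 1k = 689.212333… → ⌈·⌉ = 690
j=3: r + 2k = 1126.795666… → ⌈·⌉ = 1127
j=4: r + 3k = 1564.379 → ⌈·⌉ = 1565
j=5: r + 4k = 2001.962333… → ⌈·⌉ = 2002
j=6: r + 5k = 2439.545666… → ⌈·⌉ = 2440
j=7: r + 6k = 2877.129 → ⌈·⌉ = 2878
j=8: r + 7k = 3314.712333… → ⌈·⌉ = 3315
j=9: r + 8k = 3752.295666… → ⌈·⌉ = 3753
j=10: r + 9k = 4189.879 → ⌈·⌉ = 4190
j=11: r + 10k = 4627.462333… → ⌈·⌉ = 4628
j=12: r + 11k = 5065.045666… → ⌈·⌉ = 5066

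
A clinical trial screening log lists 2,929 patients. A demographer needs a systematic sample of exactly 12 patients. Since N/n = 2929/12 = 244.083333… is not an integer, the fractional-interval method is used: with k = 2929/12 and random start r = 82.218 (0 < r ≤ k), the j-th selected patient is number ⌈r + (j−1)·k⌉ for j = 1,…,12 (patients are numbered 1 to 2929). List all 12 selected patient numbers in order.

83, 327, 571, 815, 1059, 1303, 1547, 1791, 2035, 2279, 2524, 2768

j=1: r + 0k = 82.218 → ⌈·⌉ = 83
j=2: r + 1k = 326.301333… → ⌈·⌉ = 327
j=3: r + 2k = 570.384666… → ⌈·⌉ = 571
j=4: r + 3k = 814.468 → ⌈·⌉ = 815
j=5: r + 4k = 1058.551333… → ⌈·⌉ = 1059
j=6: r + 5k = 1302.634666… → ⌈·⌉ = 1303
j=7: r + 6k = 1546.718 → ⌈·⌉ = 1547
j=8: r + 7k = 1790.801333… → ⌈·⌉ = 1791
j=9: r + 8k = 2034.884666… → ⌈·⌉ = 2035
j=10: r + 9k = 2278.968 → ⌈·⌉ = 2279
j=11: r + 10k = 2523.051333… → ⌈·⌉ = 2524
j=12: r + 11k = 2767.134666… → ⌈·⌉ = 2768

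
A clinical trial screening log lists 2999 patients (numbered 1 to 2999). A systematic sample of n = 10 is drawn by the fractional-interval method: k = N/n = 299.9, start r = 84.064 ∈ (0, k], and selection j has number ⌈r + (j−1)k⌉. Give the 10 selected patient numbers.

j=1: r + 0k = 84.064 → ⌈·⌉ = 85
j=2: r + 1k = 383.964 → ⌈·⌉ = 384
j=3: r + 2k = 683.864 → ⌈·⌉ = 684
j=4: r + 3k = 983.764 → ⌈·⌉ = 984
j=5: r + 4k = 1283.664 → ⌈·⌉ = 1284
j=6: r + 5k = 1583.564 → ⌈·⌉ = 1584
j=7: r + 6k = 1883.464 → ⌈·⌉ = 1884
j=8: r + 7k = 2183.364 → ⌈·⌉ = 2184
j=9: r + 8k = 2483.264 → ⌈·⌉ = 2484
j=10: r + 9k = 2783.164 → ⌈·⌉ = 2784

85, 384, 684, 984, 1284, 1584, 1884, 2184, 2484, 2784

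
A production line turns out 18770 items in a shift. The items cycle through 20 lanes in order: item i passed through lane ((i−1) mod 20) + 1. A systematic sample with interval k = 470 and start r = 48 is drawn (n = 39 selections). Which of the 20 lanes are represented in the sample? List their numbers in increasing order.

Consecutive selections differ by k = 470, so their lane numbers differ by 470 mod 20 = 10.
gcd(470, 20) = 10, so the sample visits 20/10 = 2 distinct residues mod 20.
Start 48 is lane 8; the lanes hit are 8, 18.

8, 18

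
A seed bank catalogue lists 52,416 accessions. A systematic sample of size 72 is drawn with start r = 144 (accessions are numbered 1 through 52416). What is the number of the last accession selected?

k = 52416/72 = 728
72nd selection = r + (72−1)·k = 144 + 71×728 = 144 + 51688 = 51832

51832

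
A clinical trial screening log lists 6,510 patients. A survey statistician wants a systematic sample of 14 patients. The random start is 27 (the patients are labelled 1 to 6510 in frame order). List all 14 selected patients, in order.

27, 492, 957, 1422, 1887, 2352, 2817, 3282, 3747, 4212, 4677, 5142, 5607, 6072

k = N/n = 6510/14 = 465
patient 1: 27
patient 2: 27 + 465 = 492
patient 3: 492 + 465 = 957
patient 4: 957 + 465 = 1422
patient 5: 1422 + 465 = 1887
patient 6: 1887 + 465 = 2352
patient 7: 2352 + 465 = 2817
patient 8: 2817 + 465 = 3282
patient 9: 3282 + 465 = 3747
patient 10: 3747 + 465 = 4212
patient 11: 4212 + 465 = 4677
patient 12: 4677 + 465 = 5142
patient 13: 5142 + 465 = 5607
patient 14: 5607 + 465 = 6072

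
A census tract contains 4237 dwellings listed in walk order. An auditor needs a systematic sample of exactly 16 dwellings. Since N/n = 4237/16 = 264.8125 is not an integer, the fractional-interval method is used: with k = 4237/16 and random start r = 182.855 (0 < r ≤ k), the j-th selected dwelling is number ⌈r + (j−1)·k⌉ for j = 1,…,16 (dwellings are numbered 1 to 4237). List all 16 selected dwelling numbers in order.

183, 448, 713, 978, 1243, 1507, 1772, 2037, 2302, 2567, 2831, 3096, 3361, 3626, 3891, 4156

j=1: r + 0k = 182.855 → ⌈·⌉ = 183
j=2: r + 1k = 447.6675 → ⌈·⌉ = 448
j=3: r + 2k = 712.48 → ⌈·⌉ = 713
j=4: r + 3k = 977.2925 → ⌈·⌉ = 978
j=5: r + 4k = 1242.105 → ⌈·⌉ = 1243
j=6: r + 5k = 1506.9175 → ⌈·⌉ = 1507
j=7: r + 6k = 1771.73 → ⌈·⌉ = 1772
j=8: r + 7k = 2036.5425 → ⌈·⌉ = 2037
j=9: r + 8k = 2301.355 → ⌈·⌉ = 2302
j=10: r + 9k = 2566.1675 → ⌈·⌉ = 2567
j=11: r + 10k = 2830.98 → ⌈·⌉ = 2831
j=12: r + 11k = 3095.7925 → ⌈·⌉ = 3096
j=13: r + 12k = 3360.605 → ⌈·⌉ = 3361
j=14: r + 13k = 3625.4175 → ⌈·⌉ = 3626
j=15: r + 14k = 3890.23 → ⌈·⌉ = 3891
j=16: r + 15k = 4155.0425 → ⌈·⌉ = 4156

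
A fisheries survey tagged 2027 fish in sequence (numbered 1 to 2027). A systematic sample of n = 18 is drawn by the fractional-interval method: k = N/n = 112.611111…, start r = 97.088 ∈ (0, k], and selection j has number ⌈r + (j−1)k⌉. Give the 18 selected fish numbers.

j=1: r + 0k = 97.088 → ⌈·⌉ = 98
j=2: r + 1k = 209.699111… → ⌈·⌉ = 210
j=3: r + 2k = 322.310222… → ⌈·⌉ = 323
j=4: r + 3k = 434.921333… → ⌈·⌉ = 435
j=5: r + 4k = 547.532444… → ⌈·⌉ = 548
j=6: r + 5k = 660.143555… → ⌈·⌉ = 661
j=7: r + 6k = 772.754666… → ⌈·⌉ = 773
j=8: r + 7k = 885.365777… → ⌈·⌉ = 886
j=9: r + 8k = 997.976888… → ⌈·⌉ = 998
j=10: r + 9k = 1110.588 → ⌈·⌉ = 1111
j=11: r + 10k = 1223.199111… → ⌈·⌉ = 1224
j=12: r + 11k = 1335.810222… → ⌈·⌉ = 1336
j=13: r + 12k = 1448.421333… → ⌈·⌉ = 1449
j=14: r + 13k = 1561.032444… → ⌈·⌉ = 1562
j=15: r + 14k = 1673.643555… → ⌈·⌉ = 1674
j=16: r + 15k = 1786.254666… → ⌈·⌉ = 1787
j=17: r + 16k = 1898.865777… → ⌈·⌉ = 1899
j=18: r + 17k = 2011.476888… → ⌈·⌉ = 2012

98, 210, 323, 435, 548, 661, 773, 886, 998, 1111, 1224, 1336, 1449, 1562, 1674, 1787, 1899, 2012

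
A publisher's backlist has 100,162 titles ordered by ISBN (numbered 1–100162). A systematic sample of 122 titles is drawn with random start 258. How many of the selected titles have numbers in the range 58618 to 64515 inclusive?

7

k = 100162/122 = 821
First selection ≥ 58618: 258 + ⌈(58618−258)/821⌉·821 = 258 + 72×821 = 59370
Last selection ≤ 64515: 258 + ⌊(64515−258)/821⌋·821 = 258 + 78×821 = 64296
Count = 78 − 72 + 1 = 7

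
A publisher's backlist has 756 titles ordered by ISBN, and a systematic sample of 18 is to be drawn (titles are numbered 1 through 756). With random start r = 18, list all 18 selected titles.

k = N/n = 756/18 = 42
title 1: 18
title 2: 18 + 42 = 60
title 3: 60 + 42 = 102
title 4: 102 + 42 = 144
title 5: 144 + 42 = 186
title 6: 186 + 42 = 228
title 7: 228 + 42 = 270
title 8: 270 + 42 = 312
title 9: 312 + 42 = 354
title 10: 354 + 42 = 396
title 11: 396 + 42 = 438
title 12: 438 + 42 = 480
title 13: 480 + 42 = 522
title 14: 522 + 42 = 564
title 15: 564 + 42 = 606
title 16: 606 + 42 = 648
title 17: 648 + 42 = 690
title 18: 690 + 42 = 732

18, 60, 102, 144, 186, 228, 270, 312, 354, 396, 438, 480, 522, 564, 606, 648, 690, 732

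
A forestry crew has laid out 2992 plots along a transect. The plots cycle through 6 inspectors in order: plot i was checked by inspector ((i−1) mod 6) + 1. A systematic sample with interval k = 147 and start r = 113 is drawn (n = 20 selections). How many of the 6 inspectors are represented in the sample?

Consecutive selections differ by k = 147, so their inspector numbers differ by 147 mod 6 = 3.
gcd(147, 6) = 3, so the sample visits 6/3 = 2 distinct residues mod 6.
Start 113 is inspector 5; the inspectors hit are 2, 5.

2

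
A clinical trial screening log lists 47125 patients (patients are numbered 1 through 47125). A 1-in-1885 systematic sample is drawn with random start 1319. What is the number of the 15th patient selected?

k = 1885
15th selection = r + (15−1)·k = 1319 + 14×1885 = 1319 + 26390 = 27709

27709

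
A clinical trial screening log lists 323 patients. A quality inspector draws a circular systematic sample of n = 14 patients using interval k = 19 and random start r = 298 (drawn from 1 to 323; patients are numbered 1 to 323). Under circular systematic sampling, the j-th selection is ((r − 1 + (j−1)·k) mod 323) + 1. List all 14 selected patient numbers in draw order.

298, 317, 13, 32, 51, 70, 89, 108, 127, 146, 165, 184, 203, 222

Selection 1: 298
Selection 2: 298 + 19 = 317
Selection 3: 317 + 19 = 336 → 336 − 323 = 13
Selection 4: 13 + 19 = 32
Selection 5: 32 + 19 = 51
Selection 6: 51 + 19 = 70
Selection 7: 70 + 19 = 89
Selection 8: 89 + 19 = 108
Selection 9: 108 + 19 = 127
Selection 10: 127 + 19 = 146
Selection 11: 146 + 19 = 165
Selection 12: 165 + 19 = 184
Selection 13: 184 + 19 = 203
Selection 14: 203 + 19 = 222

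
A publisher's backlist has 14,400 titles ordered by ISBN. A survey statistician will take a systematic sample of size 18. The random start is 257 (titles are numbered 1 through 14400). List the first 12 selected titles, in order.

k = N/n = 14400/18 = 800
title 1: 257
title 2: 257 + 800 = 1057
title 3: 1057 + 800 = 1857
title 4: 1857 + 800 = 2657
title 5: 2657 + 800 = 3457
title 6: 3457 + 800 = 4257
title 7: 4257 + 800 = 5057
title 8: 5057 + 800 = 5857
title 9: 5857 + 800 = 6657
title 10: 6657 + 800 = 7457
title 11: 7457 + 800 = 8257
title 12: 8257 + 800 = 9057

257, 1057, 1857, 2657, 3457, 4257, 5057, 5857, 6657, 7457, 8257, 9057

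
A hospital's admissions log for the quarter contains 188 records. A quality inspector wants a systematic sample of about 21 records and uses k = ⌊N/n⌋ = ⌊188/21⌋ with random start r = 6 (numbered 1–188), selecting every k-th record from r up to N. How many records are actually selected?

k = ⌊188/21⌋ = 8
Achieved size = ⌊(188 − 6)/8⌋ + 1 = ⌊182/8⌋ + 1 = 22 + 1 = 23
(last selection: 6 + 22×8 = 182 ≤ 188; next would be 190 > 188)

23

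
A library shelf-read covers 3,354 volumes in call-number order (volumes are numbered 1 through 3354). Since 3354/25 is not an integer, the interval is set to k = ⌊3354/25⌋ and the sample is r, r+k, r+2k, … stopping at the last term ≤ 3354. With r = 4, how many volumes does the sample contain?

26

k = ⌊3354/25⌋ = 134
Achieved size = ⌊(3354 − 4)/134⌋ + 1 = ⌊3350/134⌋ + 1 = 25 + 1 = 26
(last selection: 4 + 25×134 = 3354 ≤ 3354; next would be 3488 > 3354)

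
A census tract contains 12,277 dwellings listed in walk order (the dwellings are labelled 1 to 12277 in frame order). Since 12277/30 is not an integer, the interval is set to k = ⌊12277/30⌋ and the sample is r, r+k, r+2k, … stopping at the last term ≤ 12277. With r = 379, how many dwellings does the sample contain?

30

k = ⌊12277/30⌋ = 409
Achieved size = ⌊(12277 − 379)/409⌋ + 1 = ⌊11898/409⌋ + 1 = 29 + 1 = 30
(last selection: 379 + 29×409 = 12240 ≤ 12277; next would be 12649 > 12277)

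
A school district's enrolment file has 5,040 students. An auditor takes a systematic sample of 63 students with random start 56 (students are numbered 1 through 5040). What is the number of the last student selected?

5016

k = 5040/63 = 80
63rd selection = r + (63−1)·k = 56 + 62×80 = 56 + 4960 = 5016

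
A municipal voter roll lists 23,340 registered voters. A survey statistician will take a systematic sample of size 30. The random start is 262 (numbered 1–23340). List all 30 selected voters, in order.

k = N/n = 23340/30 = 778
voter 1: 262
voter 2: 262 + 778 = 1040
voter 3: 1040 + 778 = 1818
voter 4: 1818 + 778 = 2596
voter 5: 2596 + 778 = 3374
voter 6: 3374 + 778 = 4152
voter 7: 4152 + 778 = 4930
voter 8: 4930 + 778 = 5708
voter 9: 5708 + 778 = 6486
voter 10: 6486 + 778 = 7264
voter 11: 7264 + 778 = 8042
voter 12: 8042 + 778 = 8820
voter 13: 8820 + 778 = 9598
voter 14: 9598 + 778 = 10376
voter 15: 10376 + 778 = 11154
voter 16: 11154 + 778 = 11932
voter 17: 11932 + 778 = 12710
voter 18: 12710 + 778 = 13488
voter 19: 13488 + 778 = 14266
voter 20: 14266 + 778 = 15044
voter 21: 15044 + 778 = 15822
voter 22: 15822 + 778 = 16600
voter 23: 16600 + 778 = 17378
voter 24: 17378 + 778 = 18156
voter 25: 18156 + 778 = 18934
voter 26: 18934 + 778 = 19712
voter 27: 19712 + 778 = 20490
voter 28: 20490 + 778 = 21268
voter 29: 21268 + 778 = 22046
voter 30: 22046 + 778 = 22824

262, 1040, 1818, 2596, 3374, 4152, 4930, 5708, 6486, 7264, 8042, 8820, 9598, 10376, 11154, 11932, 12710, 13488, 14266, 15044, 15822, 16600, 17378, 18156, 18934, 19712, 20490, 21268, 22046, 22824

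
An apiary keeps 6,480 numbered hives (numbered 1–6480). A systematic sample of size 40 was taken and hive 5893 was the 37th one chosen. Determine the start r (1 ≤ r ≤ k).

61

k = 6480/40 = 162
r = 5893 − (37−1)×162 = 5893 − 5832 = 61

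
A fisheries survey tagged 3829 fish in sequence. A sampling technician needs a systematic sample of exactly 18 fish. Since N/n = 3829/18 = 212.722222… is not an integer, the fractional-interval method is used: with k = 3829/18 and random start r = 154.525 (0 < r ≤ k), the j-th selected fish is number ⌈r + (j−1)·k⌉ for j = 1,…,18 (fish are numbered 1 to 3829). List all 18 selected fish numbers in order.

155, 368, 580, 793, 1006, 1219, 1431, 1644, 1857, 2070, 2282, 2495, 2708, 2920, 3133, 3346, 3559, 3771

j=1: r + 0k = 154.525 → ⌈·⌉ = 155
j=2: r + 1k = 367.247222… → ⌈·⌉ = 368
j=3: r + 2k = 579.969444… → ⌈·⌉ = 580
j=4: r + 3k = 792.691666… → ⌈·⌉ = 793
j=5: r + 4k = 1005.413888… → ⌈·⌉ = 1006
j=6: r + 5k = 1218.136111… → ⌈·⌉ = 1219
j=7: r + 6k = 1430.858333… → ⌈·⌉ = 1431
j=8: r + 7k = 1643.580555… → ⌈·⌉ = 1644
j=9: r + 8k = 1856.302777… → ⌈·⌉ = 1857
j=10: r + 9k = 2069.025 → ⌈·⌉ = 2070
j=11: r + 10k = 2281.747222… → ⌈·⌉ = 2282
j=12: r + 11k = 2494.469444… → ⌈·⌉ = 2495
j=13: r + 12k = 2707.191666… → ⌈·⌉ = 2708
j=14: r + 13k = 2919.913888… → ⌈·⌉ = 2920
j=15: r + 14k = 3132.636111… → ⌈·⌉ = 3133
j=16: r + 15k = 3345.358333… → ⌈·⌉ = 3346
j=17: r + 16k = 3558.080555… → ⌈·⌉ = 3559
j=18: r + 17k = 3770.802777… → ⌈·⌉ = 3771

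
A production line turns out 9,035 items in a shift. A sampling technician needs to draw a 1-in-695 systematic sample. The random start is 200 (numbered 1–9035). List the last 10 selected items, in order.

4th selection = 200 + 3×695 = 2285
5th: 2285 + 695 = 2980
6th: 2980 + 695 = 3675
7th: 3675 + 695 = 4370
8th: 4370 + 695 = 5065
9th: 5065 + 695 = 5760
10th: 5760 + 695 = 6455
11th: 6455 + 695 = 7150
12th: 7150 + 695 = 7845
13th: 7845 + 695 = 8540

2285, 2980, 3675, 4370, 5065, 5760, 6455, 7150, 7845, 8540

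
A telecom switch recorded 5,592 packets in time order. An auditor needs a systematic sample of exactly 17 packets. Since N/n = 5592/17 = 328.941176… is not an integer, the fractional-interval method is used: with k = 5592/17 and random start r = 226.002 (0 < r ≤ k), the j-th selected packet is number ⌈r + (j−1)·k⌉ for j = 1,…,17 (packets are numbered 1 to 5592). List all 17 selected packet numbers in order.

j=1: r + 0k = 226.002 → ⌈·⌉ = 227
j=2: r + 1k = 554.943176… → ⌈·⌉ = 555
j=3: r + 2k = 883.884352… → ⌈·⌉ = 884
j=4: r + 3k = 1212.825529… → ⌈·⌉ = 1213
j=5: r + 4k = 1541.766705… → ⌈·⌉ = 1542
j=6: r + 5k = 1870.707882… → ⌈·⌉ = 1871
j=7: r + 6k = 2199.649058… → ⌈·⌉ = 2200
j=8: r + 7k = 2528.590235… → ⌈·⌉ = 2529
j=9: r + 8k = 2857.531411… → ⌈·⌉ = 2858
j=10: r + 9k = 3186.472588… → ⌈·⌉ = 3187
j=11: r + 10k = 3515.413764… → ⌈·⌉ = 3516
j=12: r + 11k = 3844.354941… → ⌈·⌉ = 3845
j=13: r + 12k = 4173.296117… → ⌈·⌉ = 4174
j=14: r + 13k = 4502.237294… → ⌈·⌉ = 4503
j=15: r + 14k = 4831.178470… → ⌈·⌉ = 4832
j=16: r + 15k = 5160.119647… → ⌈·⌉ = 5161
j=17: r + 16k = 5489.060823… → ⌈·⌉ = 5490

227, 555, 884, 1213, 1542, 1871, 2200, 2529, 2858, 3187, 3516, 3845, 4174, 4503, 4832, 5161, 5490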